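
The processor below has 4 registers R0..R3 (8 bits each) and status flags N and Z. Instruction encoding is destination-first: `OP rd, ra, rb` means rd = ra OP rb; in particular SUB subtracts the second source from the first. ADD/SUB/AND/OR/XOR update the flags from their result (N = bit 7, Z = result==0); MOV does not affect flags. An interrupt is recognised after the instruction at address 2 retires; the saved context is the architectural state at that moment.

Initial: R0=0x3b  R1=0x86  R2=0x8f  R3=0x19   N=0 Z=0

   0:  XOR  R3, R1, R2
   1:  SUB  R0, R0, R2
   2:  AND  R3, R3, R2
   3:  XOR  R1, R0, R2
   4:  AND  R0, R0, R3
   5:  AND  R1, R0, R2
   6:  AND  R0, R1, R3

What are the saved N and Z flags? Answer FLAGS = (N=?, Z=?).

after  0: R0=0x3b R1=0x86 R2=0x8f R3=0x09  N=0 Z=0
after  1: R0=0xac R1=0x86 R2=0x8f R3=0x09  N=1 Z=0
after  2: R0=0xac R1=0x86 R2=0x8f R3=0x09  N=0 Z=0
-- IRQ taken; context saved, return-PC = 3 --

FLAGS = (N=0, Z=0)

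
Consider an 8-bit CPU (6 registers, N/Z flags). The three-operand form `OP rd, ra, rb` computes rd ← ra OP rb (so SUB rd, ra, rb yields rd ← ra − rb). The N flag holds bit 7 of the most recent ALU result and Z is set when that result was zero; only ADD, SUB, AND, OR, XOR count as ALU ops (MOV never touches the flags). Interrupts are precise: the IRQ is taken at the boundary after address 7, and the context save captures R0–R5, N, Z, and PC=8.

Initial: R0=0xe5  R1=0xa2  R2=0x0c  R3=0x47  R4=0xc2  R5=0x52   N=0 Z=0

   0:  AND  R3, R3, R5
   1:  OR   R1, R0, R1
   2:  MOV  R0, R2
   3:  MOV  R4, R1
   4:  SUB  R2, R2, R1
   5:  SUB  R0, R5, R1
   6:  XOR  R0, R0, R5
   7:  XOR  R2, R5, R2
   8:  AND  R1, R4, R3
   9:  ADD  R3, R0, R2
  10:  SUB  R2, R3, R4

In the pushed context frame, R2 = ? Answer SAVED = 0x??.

after  0: R0=0xe5 R1=0xa2 R2=0x0c R3=0x42 R4=0xc2 R5=0x52  N=0 Z=0
after  1: R0=0xe5 R1=0xe7 R2=0x0c R3=0x42 R4=0xc2 R5=0x52  N=1 Z=0
after  2: R0=0x0c R1=0xe7 R2=0x0c R3=0x42 R4=0xc2 R5=0x52  N=1 Z=0
after  3: R0=0x0c R1=0xe7 R2=0x0c R3=0x42 R4=0xe7 R5=0x52  N=1 Z=0
after  4: R0=0x0c R1=0xe7 R2=0x25 R3=0x42 R4=0xe7 R5=0x52  N=0 Z=0
after  5: R0=0x6b R1=0xe7 R2=0x25 R3=0x42 R4=0xe7 R5=0x52  N=0 Z=0
after  6: R0=0x39 R1=0xe7 R2=0x25 R3=0x42 R4=0xe7 R5=0x52  N=0 Z=0
after  7: R0=0x39 R1=0xe7 R2=0x77 R3=0x42 R4=0xe7 R5=0x52  N=0 Z=0
-- IRQ taken; context saved, return-PC = 8 --

SAVED = 0x77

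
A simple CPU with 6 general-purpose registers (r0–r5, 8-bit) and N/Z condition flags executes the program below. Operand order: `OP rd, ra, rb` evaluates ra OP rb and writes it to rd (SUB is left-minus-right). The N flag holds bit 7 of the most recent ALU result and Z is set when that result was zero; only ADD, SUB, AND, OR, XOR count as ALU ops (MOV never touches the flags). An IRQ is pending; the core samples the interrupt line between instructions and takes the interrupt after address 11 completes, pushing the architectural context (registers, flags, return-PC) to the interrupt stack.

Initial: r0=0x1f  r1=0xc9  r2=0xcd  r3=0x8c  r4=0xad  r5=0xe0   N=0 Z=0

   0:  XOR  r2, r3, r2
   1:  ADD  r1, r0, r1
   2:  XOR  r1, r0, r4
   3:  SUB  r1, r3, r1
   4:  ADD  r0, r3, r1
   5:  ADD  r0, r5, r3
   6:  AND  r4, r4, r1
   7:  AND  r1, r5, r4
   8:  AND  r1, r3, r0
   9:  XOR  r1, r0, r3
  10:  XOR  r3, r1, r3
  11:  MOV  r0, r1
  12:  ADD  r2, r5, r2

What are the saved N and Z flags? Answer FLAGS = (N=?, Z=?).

FLAGS = (N=0, Z=0)

after  0: r0=0x1f r1=0xc9 r2=0x41 r3=0x8c r4=0xad r5=0xe0  N=0 Z=0
after  1: r0=0x1f r1=0xe8 r2=0x41 r3=0x8c r4=0xad r5=0xe0  N=1 Z=0
after  2: r0=0x1f r1=0xb2 r2=0x41 r3=0x8c r4=0xad r5=0xe0  N=1 Z=0
after  3: r0=0x1f r1=0xda r2=0x41 r3=0x8c r4=0xad r5=0xe0  N=1 Z=0
after  4: r0=0x66 r1=0xda r2=0x41 r3=0x8c r4=0xad r5=0xe0  N=0 Z=0
after  5: r0=0x6c r1=0xda r2=0x41 r3=0x8c r4=0xad r5=0xe0  N=0 Z=0
after  6: r0=0x6c r1=0xda r2=0x41 r3=0x8c r4=0x88 r5=0xe0  N=1 Z=0
after  7: r0=0x6c r1=0x80 r2=0x41 r3=0x8c r4=0x88 r5=0xe0  N=1 Z=0
after  8: r0=0x6c r1=0x0c r2=0x41 r3=0x8c r4=0x88 r5=0xe0  N=0 Z=0
after  9: r0=0x6c r1=0xe0 r2=0x41 r3=0x8c r4=0x88 r5=0xe0  N=1 Z=0
after 10: r0=0x6c r1=0xe0 r2=0x41 r3=0x6c r4=0x88 r5=0xe0  N=0 Z=0
after 11: r0=0xe0 r1=0xe0 r2=0x41 r3=0x6c r4=0x88 r5=0xe0  N=0 Z=0
-- IRQ taken; context saved, return-PC = 12 --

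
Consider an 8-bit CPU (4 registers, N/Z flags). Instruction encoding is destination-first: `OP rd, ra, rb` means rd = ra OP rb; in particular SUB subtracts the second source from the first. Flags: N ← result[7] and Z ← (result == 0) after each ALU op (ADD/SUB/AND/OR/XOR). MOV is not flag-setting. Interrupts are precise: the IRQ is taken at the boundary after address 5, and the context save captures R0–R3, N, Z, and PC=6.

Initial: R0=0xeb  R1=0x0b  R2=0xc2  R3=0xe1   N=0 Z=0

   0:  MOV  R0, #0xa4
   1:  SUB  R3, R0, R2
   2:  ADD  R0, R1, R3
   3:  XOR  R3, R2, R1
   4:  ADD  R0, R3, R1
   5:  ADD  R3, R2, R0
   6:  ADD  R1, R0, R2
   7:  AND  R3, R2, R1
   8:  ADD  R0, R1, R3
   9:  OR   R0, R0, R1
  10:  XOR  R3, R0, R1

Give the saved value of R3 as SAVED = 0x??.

after  0: R0=0xa4 R1=0x0b R2=0xc2 R3=0xe1  N=0 Z=0
after  1: R0=0xa4 R1=0x0b R2=0xc2 R3=0xe2  N=1 Z=0
after  2: R0=0xed R1=0x0b R2=0xc2 R3=0xe2  N=1 Z=0
after  3: R0=0xed R1=0x0b R2=0xc2 R3=0xc9  N=1 Z=0
after  4: R0=0xd4 R1=0x0b R2=0xc2 R3=0xc9  N=1 Z=0
after  5: R0=0xd4 R1=0x0b R2=0xc2 R3=0x96  N=1 Z=0
-- IRQ taken; context saved, return-PC = 6 --

SAVED = 0x96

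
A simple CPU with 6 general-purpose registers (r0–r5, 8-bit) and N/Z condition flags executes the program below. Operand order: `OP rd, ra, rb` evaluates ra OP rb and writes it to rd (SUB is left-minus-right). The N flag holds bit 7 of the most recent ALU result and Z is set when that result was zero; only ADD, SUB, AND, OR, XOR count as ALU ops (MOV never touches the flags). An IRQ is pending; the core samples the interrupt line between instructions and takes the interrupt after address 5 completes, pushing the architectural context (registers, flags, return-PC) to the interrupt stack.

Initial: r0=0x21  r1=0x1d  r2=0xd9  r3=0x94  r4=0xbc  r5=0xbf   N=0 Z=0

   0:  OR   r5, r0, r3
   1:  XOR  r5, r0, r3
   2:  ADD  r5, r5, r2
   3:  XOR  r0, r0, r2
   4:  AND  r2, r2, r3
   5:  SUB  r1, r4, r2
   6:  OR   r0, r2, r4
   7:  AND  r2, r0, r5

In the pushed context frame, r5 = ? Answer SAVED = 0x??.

after  0: r0=0x21 r1=0x1d r2=0xd9 r3=0x94 r4=0xbc r5=0xb5  N=1 Z=0
after  1: r0=0x21 r1=0x1d r2=0xd9 r3=0x94 r4=0xbc r5=0xb5  N=1 Z=0
after  2: r0=0x21 r1=0x1d r2=0xd9 r3=0x94 r4=0xbc r5=0x8e  N=1 Z=0
after  3: r0=0xf8 r1=0x1d r2=0xd9 r3=0x94 r4=0xbc r5=0x8e  N=1 Z=0
after  4: r0=0xf8 r1=0x1d r2=0x90 r3=0x94 r4=0xbc r5=0x8e  N=1 Z=0
after  5: r0=0xf8 r1=0x2c r2=0x90 r3=0x94 r4=0xbc r5=0x8e  N=0 Z=0
-- IRQ taken; context saved, return-PC = 6 --

SAVED = 0x8e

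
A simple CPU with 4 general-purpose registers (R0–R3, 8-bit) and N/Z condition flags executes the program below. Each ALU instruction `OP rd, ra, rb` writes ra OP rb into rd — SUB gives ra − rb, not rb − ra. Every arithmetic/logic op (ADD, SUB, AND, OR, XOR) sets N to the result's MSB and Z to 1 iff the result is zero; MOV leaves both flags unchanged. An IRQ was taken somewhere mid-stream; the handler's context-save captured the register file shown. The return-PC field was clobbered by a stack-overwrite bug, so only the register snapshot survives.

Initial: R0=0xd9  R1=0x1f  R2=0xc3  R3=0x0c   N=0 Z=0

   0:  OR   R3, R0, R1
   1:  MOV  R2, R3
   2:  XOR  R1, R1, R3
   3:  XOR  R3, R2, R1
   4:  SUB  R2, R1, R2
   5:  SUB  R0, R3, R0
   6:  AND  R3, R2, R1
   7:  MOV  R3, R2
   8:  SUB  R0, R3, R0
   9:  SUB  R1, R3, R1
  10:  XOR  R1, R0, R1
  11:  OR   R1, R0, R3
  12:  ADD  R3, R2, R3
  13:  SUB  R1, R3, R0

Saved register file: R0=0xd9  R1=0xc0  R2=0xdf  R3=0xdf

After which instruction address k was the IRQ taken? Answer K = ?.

K = 2

after  0: R0=0xd9 R1=0x1f R2=0xc3 R3=0xdf  N=1 Z=0
after  1: R0=0xd9 R1=0x1f R2=0xdf R3=0xdf  N=1 Z=0
after  2: R0=0xd9 R1=0xc0 R2=0xdf R3=0xdf  N=1 Z=0
-- IRQ taken; context saved, return-PC = 3 --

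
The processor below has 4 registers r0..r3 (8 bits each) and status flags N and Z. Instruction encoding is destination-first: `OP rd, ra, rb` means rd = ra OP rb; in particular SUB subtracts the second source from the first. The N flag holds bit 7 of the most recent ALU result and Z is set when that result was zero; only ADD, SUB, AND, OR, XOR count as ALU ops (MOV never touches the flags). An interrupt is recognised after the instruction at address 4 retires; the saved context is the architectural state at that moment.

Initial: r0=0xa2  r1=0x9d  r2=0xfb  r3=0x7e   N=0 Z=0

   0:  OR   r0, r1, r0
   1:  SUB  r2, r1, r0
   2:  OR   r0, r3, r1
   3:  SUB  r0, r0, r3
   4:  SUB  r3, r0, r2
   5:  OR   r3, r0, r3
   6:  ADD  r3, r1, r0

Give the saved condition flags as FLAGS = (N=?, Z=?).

after  0: r0=0xbf r1=0x9d r2=0xfb r3=0x7e  N=1 Z=0
after  1: r0=0xbf r1=0x9d r2=0xde r3=0x7e  N=1 Z=0
after  2: r0=0xff r1=0x9d r2=0xde r3=0x7e  N=1 Z=0
after  3: r0=0x81 r1=0x9d r2=0xde r3=0x7e  N=1 Z=0
after  4: r0=0x81 r1=0x9d r2=0xde r3=0xa3  N=1 Z=0
-- IRQ taken; context saved, return-PC = 5 --

FLAGS = (N=1, Z=0)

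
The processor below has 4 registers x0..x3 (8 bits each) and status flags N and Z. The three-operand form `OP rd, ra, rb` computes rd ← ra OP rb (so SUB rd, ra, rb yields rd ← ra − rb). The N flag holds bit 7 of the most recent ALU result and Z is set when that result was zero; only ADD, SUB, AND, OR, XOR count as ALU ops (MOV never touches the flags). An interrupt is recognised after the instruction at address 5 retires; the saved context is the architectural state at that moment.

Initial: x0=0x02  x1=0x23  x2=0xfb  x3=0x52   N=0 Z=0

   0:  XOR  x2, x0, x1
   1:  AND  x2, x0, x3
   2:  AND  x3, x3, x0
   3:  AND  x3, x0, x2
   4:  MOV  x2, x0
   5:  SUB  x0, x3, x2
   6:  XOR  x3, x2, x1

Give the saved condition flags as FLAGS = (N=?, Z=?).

after  0: x0=0x02 x1=0x23 x2=0x21 x3=0x52  N=0 Z=0
after  1: x0=0x02 x1=0x23 x2=0x02 x3=0x52  N=0 Z=0
after  2: x0=0x02 x1=0x23 x2=0x02 x3=0x02  N=0 Z=0
after  3: x0=0x02 x1=0x23 x2=0x02 x3=0x02  N=0 Z=0
after  4: x0=0x02 x1=0x23 x2=0x02 x3=0x02  N=0 Z=0
after  5: x0=0x00 x1=0x23 x2=0x02 x3=0x02  N=0 Z=1
-- IRQ taken; context saved, return-PC = 6 --

FLAGS = (N=0, Z=1)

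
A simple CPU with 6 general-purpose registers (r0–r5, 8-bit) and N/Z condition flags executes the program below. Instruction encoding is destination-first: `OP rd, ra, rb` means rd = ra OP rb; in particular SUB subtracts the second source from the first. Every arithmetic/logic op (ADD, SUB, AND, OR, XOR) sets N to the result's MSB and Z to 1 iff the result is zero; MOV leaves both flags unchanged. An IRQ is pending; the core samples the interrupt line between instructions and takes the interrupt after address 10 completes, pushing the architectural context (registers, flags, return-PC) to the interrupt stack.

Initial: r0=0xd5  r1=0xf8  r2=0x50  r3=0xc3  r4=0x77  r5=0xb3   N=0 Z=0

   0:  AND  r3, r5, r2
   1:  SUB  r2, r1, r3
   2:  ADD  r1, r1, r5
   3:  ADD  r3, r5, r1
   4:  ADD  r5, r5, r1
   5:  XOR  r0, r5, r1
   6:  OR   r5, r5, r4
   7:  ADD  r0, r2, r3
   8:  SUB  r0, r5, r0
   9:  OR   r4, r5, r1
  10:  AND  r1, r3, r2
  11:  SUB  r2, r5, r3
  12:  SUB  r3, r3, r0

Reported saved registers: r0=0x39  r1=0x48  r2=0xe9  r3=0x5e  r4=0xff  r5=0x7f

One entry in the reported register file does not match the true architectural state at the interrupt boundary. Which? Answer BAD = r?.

after  0: r0=0xd5 r1=0xf8 r2=0x50 r3=0x10 r4=0x77 r5=0xb3  N=0 Z=0
after  1: r0=0xd5 r1=0xf8 r2=0xe8 r3=0x10 r4=0x77 r5=0xb3  N=1 Z=0
after  2: r0=0xd5 r1=0xab r2=0xe8 r3=0x10 r4=0x77 r5=0xb3  N=1 Z=0
after  3: r0=0xd5 r1=0xab r2=0xe8 r3=0x5e r4=0x77 r5=0xb3  N=0 Z=0
after  4: r0=0xd5 r1=0xab r2=0xe8 r3=0x5e r4=0x77 r5=0x5e  N=0 Z=0
after  5: r0=0xf5 r1=0xab r2=0xe8 r3=0x5e r4=0x77 r5=0x5e  N=1 Z=0
after  6: r0=0xf5 r1=0xab r2=0xe8 r3=0x5e r4=0x77 r5=0x7f  N=0 Z=0
after  7: r0=0x46 r1=0xab r2=0xe8 r3=0x5e r4=0x77 r5=0x7f  N=0 Z=0
after  8: r0=0x39 r1=0xab r2=0xe8 r3=0x5e r4=0x77 r5=0x7f  N=0 Z=0
after  9: r0=0x39 r1=0xab r2=0xe8 r3=0x5e r4=0xff r5=0x7f  N=1 Z=0
after 10: r0=0x39 r1=0x48 r2=0xe8 r3=0x5e r4=0xff r5=0x7f  N=0 Z=0
-- IRQ taken; context saved, return-PC = 11 --
mismatch: r2: reported 0xe9 vs actual 0xe8

BAD = r2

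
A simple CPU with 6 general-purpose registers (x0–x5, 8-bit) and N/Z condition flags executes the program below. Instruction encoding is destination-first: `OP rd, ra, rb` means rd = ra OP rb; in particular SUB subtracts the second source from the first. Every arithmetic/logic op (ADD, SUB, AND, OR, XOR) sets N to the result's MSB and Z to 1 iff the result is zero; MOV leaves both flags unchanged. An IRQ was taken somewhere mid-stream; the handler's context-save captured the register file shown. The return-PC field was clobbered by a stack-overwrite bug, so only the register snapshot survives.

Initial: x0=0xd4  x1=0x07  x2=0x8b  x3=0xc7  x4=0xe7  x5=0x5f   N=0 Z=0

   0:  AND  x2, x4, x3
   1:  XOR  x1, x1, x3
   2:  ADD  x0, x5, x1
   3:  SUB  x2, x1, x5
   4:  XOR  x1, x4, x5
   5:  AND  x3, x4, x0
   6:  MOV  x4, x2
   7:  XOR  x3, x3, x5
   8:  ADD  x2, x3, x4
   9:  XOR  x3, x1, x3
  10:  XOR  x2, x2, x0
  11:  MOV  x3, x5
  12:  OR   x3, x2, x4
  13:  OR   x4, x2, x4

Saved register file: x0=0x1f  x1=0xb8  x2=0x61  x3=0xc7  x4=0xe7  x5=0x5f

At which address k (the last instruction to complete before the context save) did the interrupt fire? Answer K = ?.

K = 4

after  0: x0=0xd4 x1=0x07 x2=0xc7 x3=0xc7 x4=0xe7 x5=0x5f  N=1 Z=0
after  1: x0=0xd4 x1=0xc0 x2=0xc7 x3=0xc7 x4=0xe7 x5=0x5f  N=1 Z=0
after  2: x0=0x1f x1=0xc0 x2=0xc7 x3=0xc7 x4=0xe7 x5=0x5f  N=0 Z=0
after  3: x0=0x1f x1=0xc0 x2=0x61 x3=0xc7 x4=0xe7 x5=0x5f  N=0 Z=0
after  4: x0=0x1f x1=0xb8 x2=0x61 x3=0xc7 x4=0xe7 x5=0x5f  N=1 Z=0
-- IRQ taken; context saved, return-PC = 5 --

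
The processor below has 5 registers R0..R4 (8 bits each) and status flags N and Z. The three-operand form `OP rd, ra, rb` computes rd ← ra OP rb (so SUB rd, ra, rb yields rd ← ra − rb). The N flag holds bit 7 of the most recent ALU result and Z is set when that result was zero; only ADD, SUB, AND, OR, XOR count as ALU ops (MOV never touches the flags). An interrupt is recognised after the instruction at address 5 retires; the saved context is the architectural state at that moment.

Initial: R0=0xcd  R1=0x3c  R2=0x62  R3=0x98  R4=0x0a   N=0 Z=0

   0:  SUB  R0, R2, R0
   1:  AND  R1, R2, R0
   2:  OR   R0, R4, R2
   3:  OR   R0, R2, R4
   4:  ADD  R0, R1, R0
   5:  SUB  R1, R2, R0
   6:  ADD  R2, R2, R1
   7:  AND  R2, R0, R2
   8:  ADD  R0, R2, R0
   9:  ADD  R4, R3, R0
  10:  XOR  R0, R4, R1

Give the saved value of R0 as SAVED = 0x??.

SAVED = 0x6a

after  0: R0=0x95 R1=0x3c R2=0x62 R3=0x98 R4=0x0a  N=1 Z=0
after  1: R0=0x95 R1=0x00 R2=0x62 R3=0x98 R4=0x0a  N=0 Z=1
after  2: R0=0x6a R1=0x00 R2=0x62 R3=0x98 R4=0x0a  N=0 Z=0
after  3: R0=0x6a R1=0x00 R2=0x62 R3=0x98 R4=0x0a  N=0 Z=0
after  4: R0=0x6a R1=0x00 R2=0x62 R3=0x98 R4=0x0a  N=0 Z=0
after  5: R0=0x6a R1=0xf8 R2=0x62 R3=0x98 R4=0x0a  N=1 Z=0
-- IRQ taken; context saved, return-PC = 6 --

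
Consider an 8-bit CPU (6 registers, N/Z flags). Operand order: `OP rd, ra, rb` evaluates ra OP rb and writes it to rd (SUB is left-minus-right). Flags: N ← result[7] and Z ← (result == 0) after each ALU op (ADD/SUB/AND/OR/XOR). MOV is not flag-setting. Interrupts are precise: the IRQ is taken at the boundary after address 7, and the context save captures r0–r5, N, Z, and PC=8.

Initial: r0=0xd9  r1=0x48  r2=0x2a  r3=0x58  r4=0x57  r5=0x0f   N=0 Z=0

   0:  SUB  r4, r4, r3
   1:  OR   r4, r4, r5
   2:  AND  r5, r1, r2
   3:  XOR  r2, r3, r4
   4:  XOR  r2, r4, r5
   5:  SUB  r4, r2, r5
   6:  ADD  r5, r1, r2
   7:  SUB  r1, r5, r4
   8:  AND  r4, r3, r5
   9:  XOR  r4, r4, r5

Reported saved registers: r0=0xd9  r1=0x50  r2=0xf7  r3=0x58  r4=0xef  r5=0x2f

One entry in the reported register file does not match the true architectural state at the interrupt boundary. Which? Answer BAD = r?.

BAD = r5

after  0: r0=0xd9 r1=0x48 r2=0x2a r3=0x58 r4=0xff r5=0x0f  N=1 Z=0
after  1: r0=0xd9 r1=0x48 r2=0x2a r3=0x58 r4=0xff r5=0x0f  N=1 Z=0
after  2: r0=0xd9 r1=0x48 r2=0x2a r3=0x58 r4=0xff r5=0x08  N=0 Z=0
after  3: r0=0xd9 r1=0x48 r2=0xa7 r3=0x58 r4=0xff r5=0x08  N=1 Z=0
after  4: r0=0xd9 r1=0x48 r2=0xf7 r3=0x58 r4=0xff r5=0x08  N=1 Z=0
after  5: r0=0xd9 r1=0x48 r2=0xf7 r3=0x58 r4=0xef r5=0x08  N=1 Z=0
after  6: r0=0xd9 r1=0x48 r2=0xf7 r3=0x58 r4=0xef r5=0x3f  N=0 Z=0
after  7: r0=0xd9 r1=0x50 r2=0xf7 r3=0x58 r4=0xef r5=0x3f  N=0 Z=0
-- IRQ taken; context saved, return-PC = 8 --
mismatch: r5: reported 0x2f vs actual 0x3f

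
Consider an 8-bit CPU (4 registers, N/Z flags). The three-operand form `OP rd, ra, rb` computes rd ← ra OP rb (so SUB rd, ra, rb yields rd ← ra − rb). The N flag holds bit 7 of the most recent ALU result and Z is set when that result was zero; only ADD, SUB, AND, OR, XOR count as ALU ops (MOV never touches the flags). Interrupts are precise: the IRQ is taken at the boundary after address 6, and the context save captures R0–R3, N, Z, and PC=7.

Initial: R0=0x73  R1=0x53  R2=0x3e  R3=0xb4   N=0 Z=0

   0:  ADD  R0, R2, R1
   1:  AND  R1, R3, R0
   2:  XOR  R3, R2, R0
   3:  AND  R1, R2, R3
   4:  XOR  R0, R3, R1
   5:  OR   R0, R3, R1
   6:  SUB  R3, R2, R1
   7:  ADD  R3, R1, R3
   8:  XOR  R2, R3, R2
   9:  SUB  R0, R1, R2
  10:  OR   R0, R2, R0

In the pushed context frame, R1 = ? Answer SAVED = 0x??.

SAVED = 0x2e

after  0: R0=0x91 R1=0x53 R2=0x3e R3=0xb4  N=1 Z=0
after  1: R0=0x91 R1=0x90 R2=0x3e R3=0xb4  N=1 Z=0
after  2: R0=0x91 R1=0x90 R2=0x3e R3=0xaf  N=1 Z=0
after  3: R0=0x91 R1=0x2e R2=0x3e R3=0xaf  N=0 Z=0
after  4: R0=0x81 R1=0x2e R2=0x3e R3=0xaf  N=1 Z=0
after  5: R0=0xaf R1=0x2e R2=0x3e R3=0xaf  N=1 Z=0
after  6: R0=0xaf R1=0x2e R2=0x3e R3=0x10  N=0 Z=0
-- IRQ taken; context saved, return-PC = 7 --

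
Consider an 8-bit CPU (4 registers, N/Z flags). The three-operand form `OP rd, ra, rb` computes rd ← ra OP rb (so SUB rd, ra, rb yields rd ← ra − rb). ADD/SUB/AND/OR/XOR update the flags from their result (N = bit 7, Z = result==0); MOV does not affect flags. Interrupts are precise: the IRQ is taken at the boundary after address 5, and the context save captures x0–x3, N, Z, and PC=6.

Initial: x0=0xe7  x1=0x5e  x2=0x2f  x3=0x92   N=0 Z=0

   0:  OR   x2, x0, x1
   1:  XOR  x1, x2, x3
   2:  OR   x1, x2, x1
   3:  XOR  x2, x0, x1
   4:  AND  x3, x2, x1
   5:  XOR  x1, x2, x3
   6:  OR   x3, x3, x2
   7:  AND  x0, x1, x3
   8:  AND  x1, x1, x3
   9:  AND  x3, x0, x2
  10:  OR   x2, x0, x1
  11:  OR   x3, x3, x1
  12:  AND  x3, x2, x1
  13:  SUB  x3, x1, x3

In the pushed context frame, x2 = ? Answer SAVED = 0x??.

after  0: x0=0xe7 x1=0x5e x2=0xff x3=0x92  N=1 Z=0
after  1: x0=0xe7 x1=0x6d x2=0xff x3=0x92  N=0 Z=0
after  2: x0=0xe7 x1=0xff x2=0xff x3=0x92  N=1 Z=0
after  3: x0=0xe7 x1=0xff x2=0x18 x3=0x92  N=0 Z=0
after  4: x0=0xe7 x1=0xff x2=0x18 x3=0x18  N=0 Z=0
after  5: x0=0xe7 x1=0x00 x2=0x18 x3=0x18  N=0 Z=1
-- IRQ taken; context saved, return-PC = 6 --

SAVED = 0x18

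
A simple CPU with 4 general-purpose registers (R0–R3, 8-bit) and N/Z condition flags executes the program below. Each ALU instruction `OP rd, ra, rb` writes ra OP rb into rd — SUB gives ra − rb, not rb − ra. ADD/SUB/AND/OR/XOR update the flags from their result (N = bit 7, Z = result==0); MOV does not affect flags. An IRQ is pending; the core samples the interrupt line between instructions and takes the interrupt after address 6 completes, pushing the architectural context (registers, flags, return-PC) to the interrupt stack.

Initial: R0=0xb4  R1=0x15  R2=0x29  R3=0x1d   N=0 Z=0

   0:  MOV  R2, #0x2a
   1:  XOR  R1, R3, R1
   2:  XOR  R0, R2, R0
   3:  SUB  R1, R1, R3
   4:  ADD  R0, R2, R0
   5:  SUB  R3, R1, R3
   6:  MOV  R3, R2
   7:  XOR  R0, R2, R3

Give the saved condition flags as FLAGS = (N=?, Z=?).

FLAGS = (N=1, Z=0)

after  0: R0=0xb4 R1=0x15 R2=0x2a R3=0x1d  N=0 Z=0
after  1: R0=0xb4 R1=0x08 R2=0x2a R3=0x1d  N=0 Z=0
after  2: R0=0x9e R1=0x08 R2=0x2a R3=0x1d  N=1 Z=0
after  3: R0=0x9e R1=0xeb R2=0x2a R3=0x1d  N=1 Z=0
after  4: R0=0xc8 R1=0xeb R2=0x2a R3=0x1d  N=1 Z=0
after  5: R0=0xc8 R1=0xeb R2=0x2a R3=0xce  N=1 Z=0
after  6: R0=0xc8 R1=0xeb R2=0x2a R3=0x2a  N=1 Z=0
-- IRQ taken; context saved, return-PC = 7 --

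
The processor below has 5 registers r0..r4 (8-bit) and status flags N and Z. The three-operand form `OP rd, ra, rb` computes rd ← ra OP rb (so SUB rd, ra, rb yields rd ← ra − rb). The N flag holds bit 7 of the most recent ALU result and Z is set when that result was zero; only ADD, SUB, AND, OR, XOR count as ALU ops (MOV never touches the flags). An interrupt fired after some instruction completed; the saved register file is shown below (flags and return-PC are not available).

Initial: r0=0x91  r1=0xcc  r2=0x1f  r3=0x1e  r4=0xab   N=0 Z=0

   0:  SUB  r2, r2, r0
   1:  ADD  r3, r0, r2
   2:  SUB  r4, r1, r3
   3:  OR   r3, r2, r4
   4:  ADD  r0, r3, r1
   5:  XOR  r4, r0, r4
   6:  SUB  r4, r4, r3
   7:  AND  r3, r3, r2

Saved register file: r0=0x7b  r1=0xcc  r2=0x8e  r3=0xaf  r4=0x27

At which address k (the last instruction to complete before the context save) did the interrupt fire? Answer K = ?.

after  0: r0=0x91 r1=0xcc r2=0x8e r3=0x1e r4=0xab  N=1 Z=0
after  1: r0=0x91 r1=0xcc r2=0x8e r3=0x1f r4=0xab  N=0 Z=0
after  2: r0=0x91 r1=0xcc r2=0x8e r3=0x1f r4=0xad  N=1 Z=0
after  3: r0=0x91 r1=0xcc r2=0x8e r3=0xaf r4=0xad  N=1 Z=0
after  4: r0=0x7b r1=0xcc r2=0x8e r3=0xaf r4=0xad  N=0 Z=0
after  5: r0=0x7b r1=0xcc r2=0x8e r3=0xaf r4=0xd6  N=1 Z=0
after  6: r0=0x7b r1=0xcc r2=0x8e r3=0xaf r4=0x27  N=0 Z=0
-- IRQ taken; context saved, return-PC = 7 --

K = 6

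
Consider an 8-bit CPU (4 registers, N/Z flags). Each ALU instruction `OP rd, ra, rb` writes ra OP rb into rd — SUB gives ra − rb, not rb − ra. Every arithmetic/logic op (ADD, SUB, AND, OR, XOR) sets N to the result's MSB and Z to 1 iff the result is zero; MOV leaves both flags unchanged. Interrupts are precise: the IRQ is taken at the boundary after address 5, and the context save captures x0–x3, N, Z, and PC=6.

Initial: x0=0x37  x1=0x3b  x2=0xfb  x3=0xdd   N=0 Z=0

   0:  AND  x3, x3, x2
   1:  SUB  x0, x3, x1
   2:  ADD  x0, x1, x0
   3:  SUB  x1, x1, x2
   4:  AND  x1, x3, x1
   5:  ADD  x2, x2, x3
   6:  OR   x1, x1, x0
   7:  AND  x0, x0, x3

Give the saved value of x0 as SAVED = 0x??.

SAVED = 0xd9

after  0: x0=0x37 x1=0x3b x2=0xfb x3=0xd9  N=1 Z=0
after  1: x0=0x9e x1=0x3b x2=0xfb x3=0xd9  N=1 Z=0
after  2: x0=0xd9 x1=0x3b x2=0xfb x3=0xd9  N=1 Z=0
after  3: x0=0xd9 x1=0x40 x2=0xfb x3=0xd9  N=0 Z=0
after  4: x0=0xd9 x1=0x40 x2=0xfb x3=0xd9  N=0 Z=0
after  5: x0=0xd9 x1=0x40 x2=0xd4 x3=0xd9  N=1 Z=0
-- IRQ taken; context saved, return-PC = 6 --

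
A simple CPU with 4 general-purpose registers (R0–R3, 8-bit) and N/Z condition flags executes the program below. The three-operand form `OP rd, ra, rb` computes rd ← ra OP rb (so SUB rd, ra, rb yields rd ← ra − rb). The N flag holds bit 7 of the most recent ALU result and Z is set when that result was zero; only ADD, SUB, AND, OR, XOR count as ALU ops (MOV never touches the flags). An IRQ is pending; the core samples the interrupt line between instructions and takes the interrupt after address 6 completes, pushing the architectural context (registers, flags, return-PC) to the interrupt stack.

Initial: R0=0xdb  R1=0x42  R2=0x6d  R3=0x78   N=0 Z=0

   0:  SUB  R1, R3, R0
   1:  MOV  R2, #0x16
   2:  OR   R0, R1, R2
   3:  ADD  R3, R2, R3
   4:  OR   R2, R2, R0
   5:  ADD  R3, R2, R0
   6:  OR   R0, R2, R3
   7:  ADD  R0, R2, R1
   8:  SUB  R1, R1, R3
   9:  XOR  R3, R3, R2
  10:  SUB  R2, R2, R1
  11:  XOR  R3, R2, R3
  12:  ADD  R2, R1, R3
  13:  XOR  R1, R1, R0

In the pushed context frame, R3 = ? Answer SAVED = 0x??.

SAVED = 0x3e

after  0: R0=0xdb R1=0x9d R2=0x6d R3=0x78  N=1 Z=0
after  1: R0=0xdb R1=0x9d R2=0x16 R3=0x78  N=1 Z=0
after  2: R0=0x9f R1=0x9d R2=0x16 R3=0x78  N=1 Z=0
after  3: R0=0x9f R1=0x9d R2=0x16 R3=0x8e  N=1 Z=0
after  4: R0=0x9f R1=0x9d R2=0x9f R3=0x8e  N=1 Z=0
after  5: R0=0x9f R1=0x9d R2=0x9f R3=0x3e  N=0 Z=0
after  6: R0=0xbf R1=0x9d R2=0x9f R3=0x3e  N=1 Z=0
-- IRQ taken; context saved, return-PC = 7 --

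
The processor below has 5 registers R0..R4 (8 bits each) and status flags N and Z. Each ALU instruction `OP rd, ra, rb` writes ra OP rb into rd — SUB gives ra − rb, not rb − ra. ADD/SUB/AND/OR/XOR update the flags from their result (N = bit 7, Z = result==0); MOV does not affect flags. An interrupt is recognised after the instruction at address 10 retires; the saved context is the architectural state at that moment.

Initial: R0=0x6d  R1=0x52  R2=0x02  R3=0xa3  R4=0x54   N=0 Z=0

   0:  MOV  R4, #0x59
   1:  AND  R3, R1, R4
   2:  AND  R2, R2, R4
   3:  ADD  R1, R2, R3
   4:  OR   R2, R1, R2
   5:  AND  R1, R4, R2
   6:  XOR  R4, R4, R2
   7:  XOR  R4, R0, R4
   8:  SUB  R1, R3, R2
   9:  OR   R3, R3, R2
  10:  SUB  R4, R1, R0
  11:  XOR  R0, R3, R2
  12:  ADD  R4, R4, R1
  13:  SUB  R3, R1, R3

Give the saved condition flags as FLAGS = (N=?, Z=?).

after  0: R0=0x6d R1=0x52 R2=0x02 R3=0xa3 R4=0x59  N=0 Z=0
after  1: R0=0x6d R1=0x52 R2=0x02 R3=0x50 R4=0x59  N=0 Z=0
after  2: R0=0x6d R1=0x52 R2=0x00 R3=0x50 R4=0x59  N=0 Z=1
after  3: R0=0x6d R1=0x50 R2=0x00 R3=0x50 R4=0x59  N=0 Z=0
after  4: R0=0x6d R1=0x50 R2=0x50 R3=0x50 R4=0x59  N=0 Z=0
after  5: R0=0x6d R1=0x50 R2=0x50 R3=0x50 R4=0x59  N=0 Z=0
after  6: R0=0x6d R1=0x50 R2=0x50 R3=0x50 R4=0x09  N=0 Z=0
after  7: R0=0x6d R1=0x50 R2=0x50 R3=0x50 R4=0x64  N=0 Z=0
after  8: R0=0x6d R1=0x00 R2=0x50 R3=0x50 R4=0x64  N=0 Z=1
after  9: R0=0x6d R1=0x00 R2=0x50 R3=0x50 R4=0x64  N=0 Z=0
after 10: R0=0x6d R1=0x00 R2=0x50 R3=0x50 R4=0x93  N=1 Z=0
-- IRQ taken; context saved, return-PC = 11 --

FLAGS = (N=1, Z=0)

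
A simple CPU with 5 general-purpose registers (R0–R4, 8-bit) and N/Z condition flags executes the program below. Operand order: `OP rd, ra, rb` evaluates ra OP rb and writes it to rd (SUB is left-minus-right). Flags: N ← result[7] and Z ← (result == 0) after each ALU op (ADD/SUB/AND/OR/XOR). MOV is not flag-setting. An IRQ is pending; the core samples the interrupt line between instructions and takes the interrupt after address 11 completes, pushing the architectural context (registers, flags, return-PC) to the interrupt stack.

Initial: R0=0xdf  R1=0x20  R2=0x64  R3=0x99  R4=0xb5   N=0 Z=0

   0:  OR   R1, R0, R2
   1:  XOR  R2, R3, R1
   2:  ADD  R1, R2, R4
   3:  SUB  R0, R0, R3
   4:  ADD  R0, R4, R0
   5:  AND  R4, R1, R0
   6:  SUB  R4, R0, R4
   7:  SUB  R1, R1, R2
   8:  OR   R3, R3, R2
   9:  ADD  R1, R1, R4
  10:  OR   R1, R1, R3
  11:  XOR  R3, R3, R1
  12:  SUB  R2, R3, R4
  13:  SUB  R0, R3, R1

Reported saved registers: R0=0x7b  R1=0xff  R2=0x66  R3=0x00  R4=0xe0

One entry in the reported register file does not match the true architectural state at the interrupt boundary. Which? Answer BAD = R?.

BAD = R0

after  0: R0=0xdf R1=0xff R2=0x64 R3=0x99 R4=0xb5  N=1 Z=0
after  1: R0=0xdf R1=0xff R2=0x66 R3=0x99 R4=0xb5  N=0 Z=0
after  2: R0=0xdf R1=0x1b R2=0x66 R3=0x99 R4=0xb5  N=0 Z=0
after  3: R0=0x46 R1=0x1b R2=0x66 R3=0x99 R4=0xb5  N=0 Z=0
after  4: R0=0xfb R1=0x1b R2=0x66 R3=0x99 R4=0xb5  N=1 Z=0
after  5: R0=0xfb R1=0x1b R2=0x66 R3=0x99 R4=0x1b  N=0 Z=0
after  6: R0=0xfb R1=0x1b R2=0x66 R3=0x99 R4=0xe0  N=1 Z=0
after  7: R0=0xfb R1=0xb5 R2=0x66 R3=0x99 R4=0xe0  N=1 Z=0
after  8: R0=0xfb R1=0xb5 R2=0x66 R3=0xff R4=0xe0  N=1 Z=0
after  9: R0=0xfb R1=0x95 R2=0x66 R3=0xff R4=0xe0  N=1 Z=0
after 10: R0=0xfb R1=0xff R2=0x66 R3=0xff R4=0xe0  N=1 Z=0
after 11: R0=0xfb R1=0xff R2=0x66 R3=0x00 R4=0xe0  N=0 Z=1
-- IRQ taken; context saved, return-PC = 12 --
mismatch: R0: reported 0x7b vs actual 0xfb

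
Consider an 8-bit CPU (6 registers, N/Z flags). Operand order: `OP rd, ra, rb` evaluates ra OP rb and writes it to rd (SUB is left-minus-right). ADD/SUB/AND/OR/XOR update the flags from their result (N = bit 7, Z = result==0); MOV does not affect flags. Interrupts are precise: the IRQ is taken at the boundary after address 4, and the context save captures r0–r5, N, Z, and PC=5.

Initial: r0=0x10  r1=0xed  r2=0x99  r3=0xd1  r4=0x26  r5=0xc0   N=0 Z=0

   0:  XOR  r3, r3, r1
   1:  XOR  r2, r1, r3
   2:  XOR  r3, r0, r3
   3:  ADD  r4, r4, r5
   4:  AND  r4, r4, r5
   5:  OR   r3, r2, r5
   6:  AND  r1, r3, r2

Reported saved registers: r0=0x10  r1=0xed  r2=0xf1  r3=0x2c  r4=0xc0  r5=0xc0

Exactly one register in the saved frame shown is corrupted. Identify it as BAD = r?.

BAD = r2

after  0: r0=0x10 r1=0xed r2=0x99 r3=0x3c r4=0x26 r5=0xc0  N=0 Z=0
after  1: r0=0x10 r1=0xed r2=0xd1 r3=0x3c r4=0x26 r5=0xc0  N=1 Z=0
after  2: r0=0x10 r1=0xed r2=0xd1 r3=0x2c r4=0x26 r5=0xc0  N=0 Z=0
after  3: r0=0x10 r1=0xed r2=0xd1 r3=0x2c r4=0xe6 r5=0xc0  N=1 Z=0
after  4: r0=0x10 r1=0xed r2=0xd1 r3=0x2c r4=0xc0 r5=0xc0  N=1 Z=0
-- IRQ taken; context saved, return-PC = 5 --
mismatch: r2: reported 0xf1 vs actual 0xd1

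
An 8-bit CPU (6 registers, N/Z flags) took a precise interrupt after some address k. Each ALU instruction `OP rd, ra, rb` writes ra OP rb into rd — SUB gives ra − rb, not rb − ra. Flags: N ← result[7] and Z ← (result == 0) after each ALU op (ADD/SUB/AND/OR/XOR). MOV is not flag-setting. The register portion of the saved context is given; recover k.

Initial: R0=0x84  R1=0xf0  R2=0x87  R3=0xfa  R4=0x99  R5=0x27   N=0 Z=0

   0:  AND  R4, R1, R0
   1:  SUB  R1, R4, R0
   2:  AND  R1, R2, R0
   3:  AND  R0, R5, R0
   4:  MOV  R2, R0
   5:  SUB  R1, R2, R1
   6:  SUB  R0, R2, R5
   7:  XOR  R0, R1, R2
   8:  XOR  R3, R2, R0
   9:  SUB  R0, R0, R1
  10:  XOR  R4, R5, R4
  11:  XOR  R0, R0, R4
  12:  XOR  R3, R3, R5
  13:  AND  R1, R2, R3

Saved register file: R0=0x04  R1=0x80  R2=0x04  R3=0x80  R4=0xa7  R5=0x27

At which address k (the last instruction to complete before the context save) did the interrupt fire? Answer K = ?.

K = 10

after  0: R0=0x84 R1=0xf0 R2=0x87 R3=0xfa R4=0x80 R5=0x27  N=1 Z=0
after  1: R0=0x84 R1=0xfc R2=0x87 R3=0xfa R4=0x80 R5=0x27  N=1 Z=0
after  2: R0=0x84 R1=0x84 R2=0x87 R3=0xfa R4=0x80 R5=0x27  N=1 Z=0
after  3: R0=0x04 R1=0x84 R2=0x87 R3=0xfa R4=0x80 R5=0x27  N=0 Z=0
after  4: R0=0x04 R1=0x84 R2=0x04 R3=0xfa R4=0x80 R5=0x27  N=0 Z=0
after  5: R0=0x04 R1=0x80 R2=0x04 R3=0xfa R4=0x80 R5=0x27  N=1 Z=0
after  6: R0=0xdd R1=0x80 R2=0x04 R3=0xfa R4=0x80 R5=0x27  N=1 Z=0
after  7: R0=0x84 R1=0x80 R2=0x04 R3=0xfa R4=0x80 R5=0x27  N=1 Z=0
after  8: R0=0x84 R1=0x80 R2=0x04 R3=0x80 R4=0x80 R5=0x27  N=1 Z=0
after  9: R0=0x04 R1=0x80 R2=0x04 R3=0x80 R4=0x80 R5=0x27  N=0 Z=0
after 10: R0=0x04 R1=0x80 R2=0x04 R3=0x80 R4=0xa7 R5=0x27  N=1 Z=0
-- IRQ taken; context saved, return-PC = 11 --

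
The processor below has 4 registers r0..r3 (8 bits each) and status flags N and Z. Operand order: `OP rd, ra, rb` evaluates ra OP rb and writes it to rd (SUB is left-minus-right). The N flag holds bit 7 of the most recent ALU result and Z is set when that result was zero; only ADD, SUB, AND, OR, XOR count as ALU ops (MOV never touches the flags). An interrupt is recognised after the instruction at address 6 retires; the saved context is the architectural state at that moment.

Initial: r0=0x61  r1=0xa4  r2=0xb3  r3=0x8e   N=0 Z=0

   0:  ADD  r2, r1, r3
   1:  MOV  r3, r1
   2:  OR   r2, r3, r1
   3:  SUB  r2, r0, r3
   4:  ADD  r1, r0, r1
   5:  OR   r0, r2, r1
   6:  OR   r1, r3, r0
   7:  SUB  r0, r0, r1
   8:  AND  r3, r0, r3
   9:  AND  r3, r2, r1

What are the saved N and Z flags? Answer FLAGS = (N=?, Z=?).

FLAGS = (N=1, Z=0)

after  0: r0=0x61 r1=0xa4 r2=0x32 r3=0x8e  N=0 Z=0
after  1: r0=0x61 r1=0xa4 r2=0x32 r3=0xa4  N=0 Z=0
after  2: r0=0x61 r1=0xa4 r2=0xa4 r3=0xa4  N=1 Z=0
after  3: r0=0x61 r1=0xa4 r2=0xbd r3=0xa4  N=1 Z=0
after  4: r0=0x61 r1=0x05 r2=0xbd r3=0xa4  N=0 Z=0
after  5: r0=0xbd r1=0x05 r2=0xbd r3=0xa4  N=1 Z=0
after  6: r0=0xbd r1=0xbd r2=0xbd r3=0xa4  N=1 Z=0
-- IRQ taken; context saved, return-PC = 7 --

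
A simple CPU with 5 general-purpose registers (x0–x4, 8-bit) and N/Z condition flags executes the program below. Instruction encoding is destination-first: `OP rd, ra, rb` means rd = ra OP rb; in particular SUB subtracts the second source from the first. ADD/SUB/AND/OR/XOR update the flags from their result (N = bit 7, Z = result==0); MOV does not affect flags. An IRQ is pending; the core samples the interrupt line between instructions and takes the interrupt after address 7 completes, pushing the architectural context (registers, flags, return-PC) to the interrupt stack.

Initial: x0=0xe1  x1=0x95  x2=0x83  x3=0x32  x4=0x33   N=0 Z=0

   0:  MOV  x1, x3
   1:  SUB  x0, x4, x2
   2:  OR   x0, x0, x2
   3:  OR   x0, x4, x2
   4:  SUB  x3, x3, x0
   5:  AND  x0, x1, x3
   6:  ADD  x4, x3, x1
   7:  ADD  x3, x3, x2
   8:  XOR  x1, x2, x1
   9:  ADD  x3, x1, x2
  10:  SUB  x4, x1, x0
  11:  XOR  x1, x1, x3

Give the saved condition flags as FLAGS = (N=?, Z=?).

after  0: x0=0xe1 x1=0x32 x2=0x83 x3=0x32 x4=0x33  N=0 Z=0
after  1: x0=0xb0 x1=0x32 x2=0x83 x3=0x32 x4=0x33  N=1 Z=0
after  2: x0=0xb3 x1=0x32 x2=0x83 x3=0x32 x4=0x33  N=1 Z=0
after  3: x0=0xb3 x1=0x32 x2=0x83 x3=0x32 x4=0x33  N=1 Z=0
after  4: x0=0xb3 x1=0x32 x2=0x83 x3=0x7f x4=0x33  N=0 Z=0
after  5: x0=0x32 x1=0x32 x2=0x83 x3=0x7f x4=0x33  N=0 Z=0
after  6: x0=0x32 x1=0x32 x2=0x83 x3=0x7f x4=0xb1  N=1 Z=0
after  7: x0=0x32 x1=0x32 x2=0x83 x3=0x02 x4=0xb1  N=0 Z=0
-- IRQ taken; context saved, return-PC = 8 --

FLAGS = (N=0, Z=0)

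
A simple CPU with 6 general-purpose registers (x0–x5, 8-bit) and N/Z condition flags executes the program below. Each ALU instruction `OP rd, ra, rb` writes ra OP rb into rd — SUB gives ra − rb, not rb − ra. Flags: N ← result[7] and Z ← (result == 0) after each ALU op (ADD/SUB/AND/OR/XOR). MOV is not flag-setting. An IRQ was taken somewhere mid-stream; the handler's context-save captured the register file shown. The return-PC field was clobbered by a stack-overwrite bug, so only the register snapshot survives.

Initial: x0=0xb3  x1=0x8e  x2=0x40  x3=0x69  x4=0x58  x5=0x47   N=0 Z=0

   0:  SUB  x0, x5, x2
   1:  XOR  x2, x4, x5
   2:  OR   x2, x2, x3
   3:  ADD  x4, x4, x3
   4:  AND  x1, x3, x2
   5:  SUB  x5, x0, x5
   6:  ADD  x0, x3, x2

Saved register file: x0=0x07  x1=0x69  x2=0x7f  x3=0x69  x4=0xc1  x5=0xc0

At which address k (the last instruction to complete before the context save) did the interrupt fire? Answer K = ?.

after  0: x0=0x07 x1=0x8e x2=0x40 x3=0x69 x4=0x58 x5=0x47  N=0 Z=0
after  1: x0=0x07 x1=0x8e x2=0x1f x3=0x69 x4=0x58 x5=0x47  N=0 Z=0
after  2: x0=0x07 x1=0x8e x2=0x7f x3=0x69 x4=0x58 x5=0x47  N=0 Z=0
after  3: x0=0x07 x1=0x8e x2=0x7f x3=0x69 x4=0xc1 x5=0x47  N=1 Z=0
after  4: x0=0x07 x1=0x69 x2=0x7f x3=0x69 x4=0xc1 x5=0x47  N=0 Z=0
after  5: x0=0x07 x1=0x69 x2=0x7f x3=0x69 x4=0xc1 x5=0xc0  N=1 Z=0
-- IRQ taken; context saved, return-PC = 6 --

K = 5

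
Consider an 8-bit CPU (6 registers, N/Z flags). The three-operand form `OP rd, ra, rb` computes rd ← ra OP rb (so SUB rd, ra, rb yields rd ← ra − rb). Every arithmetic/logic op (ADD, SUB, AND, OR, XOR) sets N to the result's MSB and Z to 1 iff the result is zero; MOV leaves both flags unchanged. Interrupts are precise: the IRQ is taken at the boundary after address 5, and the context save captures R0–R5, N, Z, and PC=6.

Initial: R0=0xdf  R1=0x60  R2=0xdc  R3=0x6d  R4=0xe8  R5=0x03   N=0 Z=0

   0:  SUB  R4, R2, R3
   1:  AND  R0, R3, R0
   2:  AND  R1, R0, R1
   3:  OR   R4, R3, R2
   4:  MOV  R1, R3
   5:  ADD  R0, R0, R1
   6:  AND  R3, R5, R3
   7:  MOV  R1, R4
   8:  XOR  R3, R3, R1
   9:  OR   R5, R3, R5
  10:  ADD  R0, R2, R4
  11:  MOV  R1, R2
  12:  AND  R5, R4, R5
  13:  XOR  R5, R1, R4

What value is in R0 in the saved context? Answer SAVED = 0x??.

SAVED = 0xba

after  0: R0=0xdf R1=0x60 R2=0xdc R3=0x6d R4=0x6f R5=0x03  N=0 Z=0
after  1: R0=0x4d R1=0x60 R2=0xdc R3=0x6d R4=0x6f R5=0x03  N=0 Z=0
after  2: R0=0x4d R1=0x40 R2=0xdc R3=0x6d R4=0x6f R5=0x03  N=0 Z=0
after  3: R0=0x4d R1=0x40 R2=0xdc R3=0x6d R4=0xfd R5=0x03  N=1 Z=0
after  4: R0=0x4d R1=0x6d R2=0xdc R3=0x6d R4=0xfd R5=0x03  N=1 Z=0
after  5: R0=0xba R1=0x6d R2=0xdc R3=0x6d R4=0xfd R5=0x03  N=1 Z=0
-- IRQ taken; context saved, return-PC = 6 --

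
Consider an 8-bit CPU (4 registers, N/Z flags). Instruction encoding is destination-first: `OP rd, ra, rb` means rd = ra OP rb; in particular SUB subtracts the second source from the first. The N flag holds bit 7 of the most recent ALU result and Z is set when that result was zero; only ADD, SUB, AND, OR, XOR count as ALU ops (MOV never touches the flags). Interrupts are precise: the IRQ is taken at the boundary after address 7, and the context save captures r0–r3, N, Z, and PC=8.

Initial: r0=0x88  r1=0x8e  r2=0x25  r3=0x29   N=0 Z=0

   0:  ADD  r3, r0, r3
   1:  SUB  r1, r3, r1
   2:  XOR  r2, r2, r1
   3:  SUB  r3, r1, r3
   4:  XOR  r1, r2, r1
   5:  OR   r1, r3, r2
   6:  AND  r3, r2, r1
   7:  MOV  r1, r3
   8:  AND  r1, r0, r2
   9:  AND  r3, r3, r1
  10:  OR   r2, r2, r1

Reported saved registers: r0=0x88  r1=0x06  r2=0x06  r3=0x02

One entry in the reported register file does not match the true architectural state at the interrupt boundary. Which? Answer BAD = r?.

BAD = r3

after  0: r0=0x88 r1=0x8e r2=0x25 r3=0xb1  N=1 Z=0
after  1: r0=0x88 r1=0x23 r2=0x25 r3=0xb1  N=0 Z=0
after  2: r0=0x88 r1=0x23 r2=0x06 r3=0xb1  N=0 Z=0
after  3: r0=0x88 r1=0x23 r2=0x06 r3=0x72  N=0 Z=0
after  4: r0=0x88 r1=0x25 r2=0x06 r3=0x72  N=0 Z=0
after  5: r0=0x88 r1=0x76 r2=0x06 r3=0x72  N=0 Z=0
after  6: r0=0x88 r1=0x76 r2=0x06 r3=0x06  N=0 Z=0
after  7: r0=0x88 r1=0x06 r2=0x06 r3=0x06  N=0 Z=0
-- IRQ taken; context saved, return-PC = 8 --
mismatch: r3: reported 0x02 vs actual 0x06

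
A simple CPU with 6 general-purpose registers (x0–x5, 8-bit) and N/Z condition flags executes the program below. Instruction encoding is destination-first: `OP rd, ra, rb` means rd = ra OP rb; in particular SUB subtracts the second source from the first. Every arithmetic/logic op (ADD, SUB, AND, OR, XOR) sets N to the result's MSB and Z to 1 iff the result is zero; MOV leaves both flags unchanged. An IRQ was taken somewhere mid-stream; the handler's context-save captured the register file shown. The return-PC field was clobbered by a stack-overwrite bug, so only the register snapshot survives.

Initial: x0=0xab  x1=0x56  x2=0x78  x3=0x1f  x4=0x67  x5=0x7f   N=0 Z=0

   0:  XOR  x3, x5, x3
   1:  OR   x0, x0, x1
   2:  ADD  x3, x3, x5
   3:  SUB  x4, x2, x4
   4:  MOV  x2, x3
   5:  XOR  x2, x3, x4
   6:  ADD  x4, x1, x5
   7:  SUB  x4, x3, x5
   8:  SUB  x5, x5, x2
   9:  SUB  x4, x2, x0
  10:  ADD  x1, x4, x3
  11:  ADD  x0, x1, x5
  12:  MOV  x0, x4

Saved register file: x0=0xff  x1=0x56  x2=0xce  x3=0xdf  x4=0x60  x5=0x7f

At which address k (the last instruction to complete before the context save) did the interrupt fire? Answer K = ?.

K = 7

after  0: x0=0xab x1=0x56 x2=0x78 x3=0x60 x4=0x67 x5=0x7f  N=0 Z=0
after  1: x0=0xff x1=0x56 x2=0x78 x3=0x60 x4=0x67 x5=0x7f  N=1 Z=0
after  2: x0=0xff x1=0x56 x2=0x78 x3=0xdf x4=0x67 x5=0x7f  N=1 Z=0
after  3: x0=0xff x1=0x56 x2=0x78 x3=0xdf x4=0x11 x5=0x7f  N=0 Z=0
after  4: x0=0xff x1=0x56 x2=0xdf x3=0xdf x4=0x11 x5=0x7f  N=0 Z=0
after  5: x0=0xff x1=0x56 x2=0xce x3=0xdf x4=0x11 x5=0x7f  N=1 Z=0
after  6: x0=0xff x1=0x56 x2=0xce x3=0xdf x4=0xd5 x5=0x7f  N=1 Z=0
after  7: x0=0xff x1=0x56 x2=0xce x3=0xdf x4=0x60 x5=0x7f  N=0 Z=0
-- IRQ taken; context saved, return-PC = 8 --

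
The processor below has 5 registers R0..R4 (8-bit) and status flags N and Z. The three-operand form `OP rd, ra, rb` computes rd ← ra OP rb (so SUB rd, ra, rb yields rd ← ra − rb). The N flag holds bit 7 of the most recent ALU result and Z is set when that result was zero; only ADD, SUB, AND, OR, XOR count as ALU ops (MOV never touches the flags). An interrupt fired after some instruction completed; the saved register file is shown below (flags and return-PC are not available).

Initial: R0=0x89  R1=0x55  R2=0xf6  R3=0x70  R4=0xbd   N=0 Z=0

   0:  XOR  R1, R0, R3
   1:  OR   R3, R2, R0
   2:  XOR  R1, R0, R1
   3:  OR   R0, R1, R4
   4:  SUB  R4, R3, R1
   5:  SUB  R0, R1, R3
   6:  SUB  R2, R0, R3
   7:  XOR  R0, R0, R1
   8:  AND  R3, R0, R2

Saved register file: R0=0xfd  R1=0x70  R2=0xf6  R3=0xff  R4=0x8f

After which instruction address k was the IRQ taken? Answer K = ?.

K = 4

after  0: R0=0x89 R1=0xf9 R2=0xf6 R3=0x70 R4=0xbd  N=1 Z=0
after  1: R0=0x89 R1=0xf9 R2=0xf6 R3=0xff R4=0xbd  N=1 Z=0
after  2: R0=0x89 R1=0x70 R2=0xf6 R3=0xff R4=0xbd  N=0 Z=0
after  3: R0=0xfd R1=0x70 R2=0xf6 R3=0xff R4=0xbd  N=1 Z=0
after  4: R0=0xfd R1=0x70 R2=0xf6 R3=0xff R4=0x8f  N=1 Z=0
-- IRQ taken; context saved, return-PC = 5 --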